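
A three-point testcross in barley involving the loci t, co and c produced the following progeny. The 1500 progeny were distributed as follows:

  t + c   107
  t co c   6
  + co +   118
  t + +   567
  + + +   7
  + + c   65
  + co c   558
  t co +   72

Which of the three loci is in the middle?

t

The two most frequent reciprocal classes, t + + and + co c, are the parental types, so the F1 was t + + / + co c.
The two rarest classes, + + + and t co c, are the double crossovers. Comparing them with the parentals, only the t allele has switched, so t is the middle locus and the order is c – t – co.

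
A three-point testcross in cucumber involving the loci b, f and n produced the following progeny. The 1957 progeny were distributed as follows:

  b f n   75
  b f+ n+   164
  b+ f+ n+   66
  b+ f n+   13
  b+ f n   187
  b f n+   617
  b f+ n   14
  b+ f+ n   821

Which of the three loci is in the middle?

b

The two most frequent reciprocal classes, b f n+ and b+ f+ n, are the parental types, so the F1 was b f n+ / b+ f+ n.
The two rarest classes, b+ f n+ and b f+ n, are the double crossovers. Comparing them with the parentals, only the b allele has switched, so b is the middle locus and the order is f – b – n.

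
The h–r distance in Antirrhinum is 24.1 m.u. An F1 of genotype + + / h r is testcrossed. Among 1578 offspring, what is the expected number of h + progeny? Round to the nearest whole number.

190

A map distance of 24.1 m.u. corresponds to a recombination frequency of 0.241.
The F1 is + + / h r, so h + is a recombinant gamete class with expected frequency r/2 = 0.241/2 = 0.1205.
Expected number = 0.1205 × 1578 = 190.15 ≈ 190.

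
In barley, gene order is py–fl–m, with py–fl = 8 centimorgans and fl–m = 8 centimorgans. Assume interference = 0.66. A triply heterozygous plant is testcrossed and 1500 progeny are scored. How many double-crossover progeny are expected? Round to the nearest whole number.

3

Map distances give recombination frequencies of 0.080 and 0.080 for the two intervals.
With interference 0.66 (so coincidence = 0.34), expected double-crossover frequency = 0.080 × 0.080 × 0.34 = 0.00218.
Expected number = 0.00218 × 1500 = 3.26 ≈ 3.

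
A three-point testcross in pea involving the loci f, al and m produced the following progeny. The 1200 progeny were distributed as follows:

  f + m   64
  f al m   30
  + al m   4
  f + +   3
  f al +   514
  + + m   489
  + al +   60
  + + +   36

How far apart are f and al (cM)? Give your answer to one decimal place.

The two most frequent reciprocal classes, + + m and f al +, are the parental types, so the F1 was + + m / f al +.
The two rarest classes, + al m and f + +, are the double crossovers. Comparing them with the parentals, only the al allele has switched, so al is the middle locus and the order is f – al – m.
Crossovers in the f–al interval produce the single-crossover classes f + m and + al + (64 + 60 = 124) plus the double crossovers (7).
RF(f–al) = (124 + 7) / 1200 = 131/1200 = 0.1092 → 10.9 cM.

10.9 cM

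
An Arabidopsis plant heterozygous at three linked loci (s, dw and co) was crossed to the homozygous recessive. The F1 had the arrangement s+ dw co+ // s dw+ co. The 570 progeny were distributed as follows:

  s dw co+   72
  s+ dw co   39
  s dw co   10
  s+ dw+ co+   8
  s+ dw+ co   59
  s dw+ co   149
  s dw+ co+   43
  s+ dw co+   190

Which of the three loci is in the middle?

dw

The two rarest classes, s+ dw+ co+ and s dw co, are the double crossovers. Comparing them with the parentals, only the dw allele has switched, so dw is the middle locus and the order is co – dw – s.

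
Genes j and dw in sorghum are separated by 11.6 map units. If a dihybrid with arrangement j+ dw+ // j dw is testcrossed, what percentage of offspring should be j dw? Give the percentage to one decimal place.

44.2%

A map distance of 11.6 map units corresponds to a recombination frequency of 0.116.
The F1 is j+ dw+ / j dw, so j dw is a parental gamete class with expected frequency (1 − r)/2 = 0.884/2 = 0.4420.
That is 0.4420 = 44.2% of the progeny.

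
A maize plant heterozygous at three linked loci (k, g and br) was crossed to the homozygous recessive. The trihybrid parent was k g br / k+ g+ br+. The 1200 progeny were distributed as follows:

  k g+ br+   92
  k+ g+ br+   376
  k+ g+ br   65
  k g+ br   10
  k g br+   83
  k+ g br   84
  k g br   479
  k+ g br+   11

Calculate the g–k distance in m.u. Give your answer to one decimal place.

The two rarest classes, k g+ br and k+ g br+, are the double crossovers. Comparing them with the parentals, only the g allele has switched, so g is the middle locus and the order is br – g – k.
Crossovers in the g–k interval produce the single-crossover classes k+ g br and k g+ br+ (84 + 92 = 176) plus the double crossovers (21).
RF(g–k) = (176 + 21) / 1200 = 197/1200 = 0.1642 → 16.4 m.u.

16.4 m.u.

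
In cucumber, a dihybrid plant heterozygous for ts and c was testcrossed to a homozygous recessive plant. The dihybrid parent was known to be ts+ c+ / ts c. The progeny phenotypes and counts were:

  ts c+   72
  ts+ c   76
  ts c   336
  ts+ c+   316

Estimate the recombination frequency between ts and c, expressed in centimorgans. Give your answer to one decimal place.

The recombinant classes are ts+ c and ts c+: 76 + 72 = 148.
Recombination frequency = 148/800 = 0.1850 ≈ 18.5%, i.e. 18.5 centimorgans.

18.5 centimorgans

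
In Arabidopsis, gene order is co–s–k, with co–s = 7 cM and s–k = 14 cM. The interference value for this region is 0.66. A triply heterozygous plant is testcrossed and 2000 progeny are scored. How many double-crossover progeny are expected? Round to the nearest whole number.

7

Map distances give recombination frequencies of 0.070 and 0.140 for the two intervals.
With interference 0.66 (so coincidence = 0.34), expected double-crossover frequency = 0.070 × 0.140 × 0.34 = 0.00333.
Expected number = 0.00333 × 2000 = 6.66 ≈ 7.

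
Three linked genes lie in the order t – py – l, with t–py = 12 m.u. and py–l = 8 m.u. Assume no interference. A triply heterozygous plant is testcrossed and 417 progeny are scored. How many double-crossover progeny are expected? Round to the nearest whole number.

Map distances give recombination frequencies of 0.120 and 0.080 for the two intervals.
With no interference, expected double-crossover frequency = 0.120 × 0.080 = 0.00960.
Expected number = 0.00960 × 417 = 4.00 ≈ 4.

4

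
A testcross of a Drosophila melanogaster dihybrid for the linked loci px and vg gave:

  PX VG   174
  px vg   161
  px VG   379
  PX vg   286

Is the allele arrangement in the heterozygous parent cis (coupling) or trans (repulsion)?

The two most frequent classes are PX vg (286) and px VG (379); these are the parental (non-recombinant) types.
So the F1 carried PX vg on one chromosome and px VG on the other — the recessive alleles are on opposite chromosomes (trans / repulsion).

trans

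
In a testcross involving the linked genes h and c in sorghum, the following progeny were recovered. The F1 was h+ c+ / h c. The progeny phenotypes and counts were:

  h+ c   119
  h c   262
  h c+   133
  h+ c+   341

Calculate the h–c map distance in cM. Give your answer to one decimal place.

The recombinant classes are h+ c and h c+: 119 + 133 = 252.
Recombination frequency = 252/855 = 0.2947 ≈ 29.5%, i.e. 29.5 cM.

29.5 cM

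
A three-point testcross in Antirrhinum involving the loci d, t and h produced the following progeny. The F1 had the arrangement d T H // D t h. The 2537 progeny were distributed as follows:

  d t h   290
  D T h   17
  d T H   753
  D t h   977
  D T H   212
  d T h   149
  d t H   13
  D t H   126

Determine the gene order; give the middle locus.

The two rarest classes, d t H and D T h, are the double crossovers. Comparing them with the parentals, only the t allele has switched, so t is the middle locus and the order is h – t – d.

t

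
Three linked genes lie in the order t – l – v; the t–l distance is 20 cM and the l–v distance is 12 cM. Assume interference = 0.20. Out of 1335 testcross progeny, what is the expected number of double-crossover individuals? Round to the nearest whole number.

26

Map distances give recombination frequencies of 0.200 and 0.120 for the two intervals.
With interference 0.20 (so coincidence = 0.80), expected double-crossover frequency = 0.200 × 0.120 × 0.80 = 0.01920.
Expected number = 0.01920 × 1335 = 25.63 ≈ 26.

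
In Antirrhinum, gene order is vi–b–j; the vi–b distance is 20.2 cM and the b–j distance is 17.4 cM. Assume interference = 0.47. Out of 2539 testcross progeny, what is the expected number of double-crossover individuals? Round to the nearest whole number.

47

Map distances give recombination frequencies of 0.202 and 0.174 for the two intervals.
With interference 0.47 (so coincidence = 0.53), expected double-crossover frequency = 0.202 × 0.174 × 0.53 = 0.01863.
Expected number = 0.01863 × 2539 = 47.30 ≈ 47.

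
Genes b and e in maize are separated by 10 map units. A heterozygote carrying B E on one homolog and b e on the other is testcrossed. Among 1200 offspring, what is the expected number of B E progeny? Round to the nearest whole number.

540

A map distance of 10 map units corresponds to a recombination frequency of 0.100.
The F1 is B E / b e, so B E is a parental gamete class with expected frequency (1 − r)/2 = 0.900/2 = 0.4500.
Expected number = 0.4500 × 1200 = 540.00 ≈ 540.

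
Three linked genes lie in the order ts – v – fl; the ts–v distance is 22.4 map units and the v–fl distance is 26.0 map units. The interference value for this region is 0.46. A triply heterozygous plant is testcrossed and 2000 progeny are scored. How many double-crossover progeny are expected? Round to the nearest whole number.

Map distances give recombination frequencies of 0.224 and 0.260 for the two intervals.
With interference 0.46 (so coincidence = 0.54), expected double-crossover frequency = 0.224 × 0.260 × 0.54 = 0.03145.
Expected number = 0.03145 × 2000 = 62.90 ≈ 63.

63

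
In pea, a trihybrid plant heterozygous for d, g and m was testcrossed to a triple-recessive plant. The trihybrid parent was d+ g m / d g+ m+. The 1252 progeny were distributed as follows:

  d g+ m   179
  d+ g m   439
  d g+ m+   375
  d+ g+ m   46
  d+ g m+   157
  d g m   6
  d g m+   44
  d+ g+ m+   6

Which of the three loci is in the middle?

The two rarest classes, d g m and d+ g+ m+, are the double crossovers. Comparing them with the parentals, only the d allele has switched, so d is the middle locus and the order is g – d – m.

d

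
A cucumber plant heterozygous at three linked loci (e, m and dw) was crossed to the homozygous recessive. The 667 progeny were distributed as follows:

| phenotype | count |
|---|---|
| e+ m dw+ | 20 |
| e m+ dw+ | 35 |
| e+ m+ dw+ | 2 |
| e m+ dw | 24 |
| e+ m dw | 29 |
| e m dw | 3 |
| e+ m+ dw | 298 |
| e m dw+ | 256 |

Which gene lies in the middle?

The two most frequent reciprocal classes, e+ m+ dw and e m dw+, are the parental types, so the F1 was e+ m+ dw / e m dw+.
The two rarest classes, e+ m+ dw+ and e m dw, are the double crossovers. Comparing them with the parentals, only the dw allele has switched, so dw is the middle locus and the order is e – dw – m.

dw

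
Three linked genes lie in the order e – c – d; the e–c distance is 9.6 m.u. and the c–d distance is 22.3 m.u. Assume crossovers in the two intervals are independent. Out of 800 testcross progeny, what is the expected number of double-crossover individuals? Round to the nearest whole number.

17

Map distances give recombination frequencies of 0.096 and 0.223 for the two intervals.
With no interference, expected double-crossover frequency = 0.096 × 0.223 = 0.02141.
Expected number = 0.02141 × 800 = 17.13 ≈ 17.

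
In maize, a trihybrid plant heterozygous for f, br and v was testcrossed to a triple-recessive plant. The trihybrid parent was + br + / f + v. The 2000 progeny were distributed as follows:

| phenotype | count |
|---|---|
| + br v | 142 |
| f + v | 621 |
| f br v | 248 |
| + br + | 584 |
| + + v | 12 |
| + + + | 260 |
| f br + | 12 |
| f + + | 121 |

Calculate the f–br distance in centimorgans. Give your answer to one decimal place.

26.6 centimorgans

The two rarest classes, f br + and + + v, are the double crossovers. Comparing them with the parentals, only the f allele has switched, so f is the middle locus and the order is v – f – br.
Crossovers in the f–br interval produce the single-crossover classes + + + and f br v (260 + 248 = 508) plus the double crossovers (24).
RF(f–br) = (508 + 24) / 2000 = 532/2000 = 0.2660 → 26.6 centimorgans.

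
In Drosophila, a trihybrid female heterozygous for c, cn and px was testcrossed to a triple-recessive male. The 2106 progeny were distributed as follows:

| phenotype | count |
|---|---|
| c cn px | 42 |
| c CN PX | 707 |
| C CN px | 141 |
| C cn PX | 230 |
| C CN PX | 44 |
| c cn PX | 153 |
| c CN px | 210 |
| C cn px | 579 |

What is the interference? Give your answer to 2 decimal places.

The two most frequent reciprocal classes, c CN PX and C cn px, are the parental types, so the F1 was c CN PX / C cn px.
The two rarest classes, C CN PX and c cn px, are the double crossovers. Comparing them with the parentals, only the c allele has switched, so c is the middle locus and the order is cn – c – px.
cn–c: (294 + 86)/2106 = 0.1804; c–px: (440 + 86)/2106 = 0.2498.
Expected DCO frequency = 0.1804 × 0.2498 ≈ 0.04506; observed = 86/2106 ≈ 0.04084.
Coefficient of coincidence = 0.04084/0.04506 ≈ 0.91; interference = 1 − 0.91 = 0.09.

0.09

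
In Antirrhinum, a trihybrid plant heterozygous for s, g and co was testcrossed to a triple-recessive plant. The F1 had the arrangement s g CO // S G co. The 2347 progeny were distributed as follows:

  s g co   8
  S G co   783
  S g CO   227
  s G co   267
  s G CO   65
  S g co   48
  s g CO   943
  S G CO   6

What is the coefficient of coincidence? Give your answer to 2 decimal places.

0.51

The two rarest classes, s g co and S G CO, are the double crossovers. Comparing them with the parentals, only the co allele has switched, so co is the middle locus and the order is g – co – s.
g–co: (113 + 14)/2347 = 0.0541; co–s: (494 + 14)/2347 = 0.2164.
Expected DCO frequency = 0.0541 × 0.2164 ≈ 0.01171; observed = 14/2347 ≈ 0.00597.
Coefficient of coincidence = 0.00597/0.01171 ≈ 0.51.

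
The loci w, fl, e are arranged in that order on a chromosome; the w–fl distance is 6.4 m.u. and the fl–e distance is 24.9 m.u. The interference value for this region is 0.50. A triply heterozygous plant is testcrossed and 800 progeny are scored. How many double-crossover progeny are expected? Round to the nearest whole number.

6

Map distances give recombination frequencies of 0.064 and 0.249 for the two intervals.
With interference 0.50 (so coincidence = 0.50), expected double-crossover frequency = 0.064 × 0.249 × 0.50 = 0.00797.
Expected number = 0.00797 × 800 = 6.37 ≈ 6.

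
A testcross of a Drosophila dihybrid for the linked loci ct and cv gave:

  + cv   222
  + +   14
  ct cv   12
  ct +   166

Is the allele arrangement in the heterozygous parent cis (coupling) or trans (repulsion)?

The two most frequent classes are + cv (222) and ct + (166); these are the parental (non-recombinant) types.
So the F1 carried + cv on one chromosome and ct + on the other — the recessive alleles are on opposite chromosomes (trans / repulsion).

trans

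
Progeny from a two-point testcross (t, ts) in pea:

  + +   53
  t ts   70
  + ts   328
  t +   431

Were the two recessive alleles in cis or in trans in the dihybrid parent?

trans

The two most frequent classes are + ts (328) and t + (431); these are the parental (non-recombinant) types.
So the F1 carried + ts on one chromosome and t + on the other — the recessive alleles are on opposite chromosomes (trans / repulsion).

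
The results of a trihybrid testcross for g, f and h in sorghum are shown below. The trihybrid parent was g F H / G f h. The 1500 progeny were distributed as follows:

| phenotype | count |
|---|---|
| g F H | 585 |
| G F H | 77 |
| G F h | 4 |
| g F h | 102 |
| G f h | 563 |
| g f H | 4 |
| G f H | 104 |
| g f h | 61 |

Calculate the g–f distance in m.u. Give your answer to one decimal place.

The two rarest classes, g f H and G F h, are the double crossovers. Comparing them with the parentals, only the f allele has switched, so f is the middle locus and the order is g – f – h.
Crossovers in the g–f interval produce the single-crossover classes G F H and g f h (77 + 61 = 138) plus the double crossovers (8).
RF(g–f) = (138 + 8) / 1500 = 146/1500 = 0.0973 → 9.7 m.u.

9.7 m.u.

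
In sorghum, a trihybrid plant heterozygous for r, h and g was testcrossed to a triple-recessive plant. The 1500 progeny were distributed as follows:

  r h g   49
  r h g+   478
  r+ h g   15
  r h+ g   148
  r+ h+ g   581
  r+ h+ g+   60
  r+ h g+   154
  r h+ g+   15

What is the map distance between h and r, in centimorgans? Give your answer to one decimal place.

The two most frequent reciprocal classes, r h g+ and r+ h+ g, are the parental types, so the F1 was r h g+ / r+ h+ g.
The two rarest classes, r h+ g+ and r+ h g, are the double crossovers. Comparing them with the parentals, only the h allele has switched, so h is the middle locus and the order is r – h – g.
Crossovers in the r–h interval produce the single-crossover classes r+ h g+ and r h+ g (154 + 148 = 302) plus the double crossovers (30).
RF(r–h) = (302 + 30) / 1500 = 332/1500 = 0.2213 → 22.1 centimorgans.

22.1 centimorgans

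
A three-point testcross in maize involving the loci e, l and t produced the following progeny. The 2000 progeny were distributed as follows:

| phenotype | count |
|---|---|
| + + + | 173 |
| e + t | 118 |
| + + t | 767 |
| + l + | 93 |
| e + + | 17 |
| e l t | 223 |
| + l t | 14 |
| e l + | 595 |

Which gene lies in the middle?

The two most frequent reciprocal classes, e l + and + + t, are the parental types, so the F1 was e l + / + + t.
The two rarest classes, e + + and + l t, are the double crossovers. Comparing them with the parentals, only the l allele has switched, so l is the middle locus and the order is e – l – t.

l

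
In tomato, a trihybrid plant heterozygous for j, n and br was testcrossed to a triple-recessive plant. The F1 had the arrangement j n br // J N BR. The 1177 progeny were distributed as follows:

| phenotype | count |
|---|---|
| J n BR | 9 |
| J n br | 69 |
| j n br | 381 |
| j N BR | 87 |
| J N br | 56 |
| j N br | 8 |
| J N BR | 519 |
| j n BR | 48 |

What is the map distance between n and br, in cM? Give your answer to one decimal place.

The two rarest classes, j N br and J n BR, are the double crossovers. Comparing them with the parentals, only the n allele has switched, so n is the middle locus and the order is j – n – br.
Crossovers in the n–br interval produce the single-crossover classes j n BR and J N br (48 + 56 = 104) plus the double crossovers (17).
RF(n–br) = (104 + 17) / 1177 = 121/1177 = 0.1028 → 10.3 cM.

10.3 cM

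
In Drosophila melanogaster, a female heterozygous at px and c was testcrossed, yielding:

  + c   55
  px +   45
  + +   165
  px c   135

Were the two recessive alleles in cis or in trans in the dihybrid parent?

The two most frequent classes are + + (165) and px c (135); these are the parental (non-recombinant) types.
So the F1 carried + + on one chromosome and px c on the other — the recessive alleles are on the same chromosome (cis / coupling).

cis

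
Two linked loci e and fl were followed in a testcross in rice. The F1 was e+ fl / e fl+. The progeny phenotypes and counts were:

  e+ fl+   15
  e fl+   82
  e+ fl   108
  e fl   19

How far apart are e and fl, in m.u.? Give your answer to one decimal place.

15.2 m.u.

The recombinant classes are e+ fl+ and e fl: 15 + 19 = 34.
Recombination frequency = 34/224 = 0.1518 ≈ 15.2%, i.e. 15.2 m.u.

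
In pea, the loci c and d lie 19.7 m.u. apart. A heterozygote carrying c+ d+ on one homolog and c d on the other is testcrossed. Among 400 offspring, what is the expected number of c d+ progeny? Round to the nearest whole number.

A map distance of 19.7 m.u. corresponds to a recombination frequency of 0.197.
The F1 is c+ d+ / c d, so c d+ is a recombinant gamete class with expected frequency r/2 = 0.197/2 = 0.0985.
Expected number = 0.0985 × 400 = 39.40 ≈ 39.

39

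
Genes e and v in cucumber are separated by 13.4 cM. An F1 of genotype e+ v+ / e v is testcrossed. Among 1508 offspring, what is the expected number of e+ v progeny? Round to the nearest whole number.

101

A map distance of 13.4 cM corresponds to a recombination frequency of 0.134.
The F1 is e+ v+ / e v, so e+ v is a recombinant gamete class with expected frequency r/2 = 0.134/2 = 0.0670.
Expected number = 0.0670 × 1508 = 101.04 ≈ 101.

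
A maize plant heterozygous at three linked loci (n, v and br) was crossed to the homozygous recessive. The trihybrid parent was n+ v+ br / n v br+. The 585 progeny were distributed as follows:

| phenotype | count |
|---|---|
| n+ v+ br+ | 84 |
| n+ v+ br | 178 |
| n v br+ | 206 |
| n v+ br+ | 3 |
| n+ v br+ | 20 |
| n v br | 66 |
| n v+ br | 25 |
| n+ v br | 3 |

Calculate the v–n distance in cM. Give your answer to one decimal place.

The two rarest classes, n+ v br and n v+ br+, are the double crossovers. Comparing them with the parentals, only the v allele has switched, so v is the middle locus and the order is br – v – n.
Crossovers in the v–n interval produce the single-crossover classes n v+ br and n+ v br+ (25 + 20 = 45) plus the double crossovers (6).
RF(v–n) = (45 + 6) / 585 = 51/585 = 0.0872 → 8.7 cM.

8.7 cM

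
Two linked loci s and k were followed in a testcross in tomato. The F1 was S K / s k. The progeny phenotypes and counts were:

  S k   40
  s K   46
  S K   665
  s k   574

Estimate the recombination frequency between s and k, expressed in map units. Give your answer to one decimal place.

6.5 map units

The recombinant classes are S k and s K: 40 + 46 = 86.
Recombination frequency = 86/1325 = 0.0649 ≈ 6.5%, i.e. 6.5 map units.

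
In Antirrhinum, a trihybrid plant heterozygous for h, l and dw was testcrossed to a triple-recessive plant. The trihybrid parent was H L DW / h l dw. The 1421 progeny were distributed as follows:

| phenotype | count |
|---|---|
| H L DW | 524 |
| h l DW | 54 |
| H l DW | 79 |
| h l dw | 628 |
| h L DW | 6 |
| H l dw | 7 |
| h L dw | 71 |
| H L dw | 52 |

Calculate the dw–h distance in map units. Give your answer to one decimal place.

8.4 map units

The two rarest classes, h L DW and H l dw, are the double crossovers. Comparing them with the parentals, only the h allele has switched, so h is the middle locus and the order is l – h – dw.
Crossovers in the h–dw interval produce the single-crossover classes H L dw and h l DW (52 + 54 = 106) plus the double crossovers (13).
RF(h–dw) = (106 + 13) / 1421 = 119/1421 = 0.0837 → 8.4 map units.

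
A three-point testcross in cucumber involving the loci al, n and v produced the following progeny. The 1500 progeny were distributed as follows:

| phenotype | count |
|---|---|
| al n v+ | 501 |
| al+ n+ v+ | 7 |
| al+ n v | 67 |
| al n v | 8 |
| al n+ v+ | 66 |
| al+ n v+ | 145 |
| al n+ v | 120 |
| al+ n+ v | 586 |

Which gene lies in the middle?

v

The two most frequent reciprocal classes, al n v+ and al+ n+ v, are the parental types, so the F1 was al n v+ / al+ n+ v.
The two rarest classes, al n v and al+ n+ v+, are the double crossovers. Comparing them with the parentals, only the v allele has switched, so v is the middle locus and the order is n – v – al.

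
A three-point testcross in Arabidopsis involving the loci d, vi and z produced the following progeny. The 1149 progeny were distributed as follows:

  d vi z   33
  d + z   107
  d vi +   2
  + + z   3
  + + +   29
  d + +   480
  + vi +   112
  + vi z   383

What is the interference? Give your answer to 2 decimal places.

The two most frequent reciprocal classes, d + + and + vi z, are the parental types, so the F1 was d + + / + vi z.
The two rarest classes, d vi + and + + z, are the double crossovers. Comparing them with the parentals, only the vi allele has switched, so vi is the middle locus and the order is z – vi – d.
z–vi: (219 + 5)/1149 = 0.1950; vi–d: (62 + 5)/1149 = 0.0583.
Expected DCO frequency = 0.1950 × 0.0583 ≈ 0.01137; observed = 5/1149 ≈ 0.00435.
Coefficient of coincidence = 0.00435/0.01137 ≈ 0.38; interference = 1 − 0.38 = 0.62.

0.62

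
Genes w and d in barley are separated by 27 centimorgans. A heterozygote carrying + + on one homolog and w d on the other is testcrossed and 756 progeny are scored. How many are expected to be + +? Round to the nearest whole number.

276

A map distance of 27 centimorgans corresponds to a recombination frequency of 0.270.
The F1 is + + / w d, so + + is a parental gamete class with expected frequency (1 − r)/2 = 0.730/2 = 0.3650.
Expected number = 0.3650 × 756 = 275.94 ≈ 276.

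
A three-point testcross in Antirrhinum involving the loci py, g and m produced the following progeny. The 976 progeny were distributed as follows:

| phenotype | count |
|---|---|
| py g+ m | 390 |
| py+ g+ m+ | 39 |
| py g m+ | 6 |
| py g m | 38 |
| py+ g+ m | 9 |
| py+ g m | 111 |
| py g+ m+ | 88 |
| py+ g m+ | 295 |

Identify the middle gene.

The two most frequent reciprocal classes, py g+ m and py+ g m+, are the parental types, so the F1 was py g+ m / py+ g m+.
The two rarest classes, py+ g+ m and py g m+, are the double crossovers. Comparing them with the parentals, only the py allele has switched, so py is the middle locus and the order is m – py – g.

py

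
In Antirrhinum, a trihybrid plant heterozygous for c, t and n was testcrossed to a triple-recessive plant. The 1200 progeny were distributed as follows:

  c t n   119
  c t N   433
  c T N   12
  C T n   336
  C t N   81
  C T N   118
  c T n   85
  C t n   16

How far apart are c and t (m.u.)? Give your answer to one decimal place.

16.2 m.u.

The two most frequent reciprocal classes, c t N and C T n, are the parental types, so the F1 was c t N / C T n.
The two rarest classes, c T N and C t n, are the double crossovers. Comparing them with the parentals, only the t allele has switched, so t is the middle locus and the order is n – t – c.
Crossovers in the t–c interval produce the single-crossover classes C t N and c T n (81 + 85 = 166) plus the double crossovers (28).
RF(t–c) = (166 + 28) / 1200 = 194/1200 = 0.1617 → 16.2 m.u.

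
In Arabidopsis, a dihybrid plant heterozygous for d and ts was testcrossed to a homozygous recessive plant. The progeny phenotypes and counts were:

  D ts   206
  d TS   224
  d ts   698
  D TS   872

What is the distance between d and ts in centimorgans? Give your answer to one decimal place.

The two most frequent classes, D TS (872) and d ts (698), are the parental types, so the F1 was D TS / d ts.
The recombinant classes are D ts and d TS: 206 + 224 = 430.
Recombination frequency = 430/2000 = 0.2150 ≈ 21.5%, i.e. 21.5 centimorgans.

21.5 centimorgans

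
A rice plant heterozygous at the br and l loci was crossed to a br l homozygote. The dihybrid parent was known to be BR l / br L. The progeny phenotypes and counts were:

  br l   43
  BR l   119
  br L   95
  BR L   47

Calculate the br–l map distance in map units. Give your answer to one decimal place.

The recombinant classes are BR L and br l: 47 + 43 = 90.
Recombination frequency = 90/304 = 0.2961 ≈ 29.6%, i.e. 29.6 map units.

29.6 map units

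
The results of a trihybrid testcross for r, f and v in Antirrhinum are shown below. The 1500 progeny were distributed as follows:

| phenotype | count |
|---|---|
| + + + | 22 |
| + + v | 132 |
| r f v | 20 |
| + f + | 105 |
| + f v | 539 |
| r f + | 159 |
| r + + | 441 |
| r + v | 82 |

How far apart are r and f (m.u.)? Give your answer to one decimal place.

The two most frequent reciprocal classes, + f v and r + +, are the parental types, so the F1 was + f v / r + +.
The two rarest classes, r f v and + + +, are the double crossovers. Comparing them with the parentals, only the r allele has switched, so r is the middle locus and the order is f – r – v.
Crossovers in the f–r interval produce the single-crossover classes + + v and r f + (132 + 159 = 291) plus the double crossovers (42).
RF(f–r) = (291 + 42) / 1500 = 333/1500 = 0.2220 → 22.2 m.u.

22.2 m.u.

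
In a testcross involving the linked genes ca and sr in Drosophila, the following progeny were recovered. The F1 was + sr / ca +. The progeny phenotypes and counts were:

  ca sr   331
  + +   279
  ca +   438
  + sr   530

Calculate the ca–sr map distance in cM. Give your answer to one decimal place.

The recombinant classes are + + and ca sr: 279 + 331 = 610.
Recombination frequency = 610/1578 = 0.3866 ≈ 38.7%, i.e. 38.7 cM.

38.7 cM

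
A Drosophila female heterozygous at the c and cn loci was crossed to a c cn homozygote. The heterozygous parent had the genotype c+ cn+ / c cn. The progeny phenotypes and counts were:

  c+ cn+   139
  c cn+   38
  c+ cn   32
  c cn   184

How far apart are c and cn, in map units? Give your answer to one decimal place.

17.8 map units

The recombinant classes are c+ cn and c cn+: 32 + 38 = 70.
Recombination frequency = 70/393 = 0.1781 ≈ 17.8%, i.e. 17.8 map units.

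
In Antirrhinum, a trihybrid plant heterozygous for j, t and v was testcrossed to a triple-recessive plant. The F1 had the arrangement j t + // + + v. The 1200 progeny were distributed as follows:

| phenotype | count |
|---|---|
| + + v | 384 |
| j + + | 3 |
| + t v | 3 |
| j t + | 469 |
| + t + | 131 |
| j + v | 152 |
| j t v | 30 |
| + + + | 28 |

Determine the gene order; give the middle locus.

t

The two rarest classes, j + + and + t v, are the double crossovers. Comparing them with the parentals, only the t allele has switched, so t is the middle locus and the order is v – t – j.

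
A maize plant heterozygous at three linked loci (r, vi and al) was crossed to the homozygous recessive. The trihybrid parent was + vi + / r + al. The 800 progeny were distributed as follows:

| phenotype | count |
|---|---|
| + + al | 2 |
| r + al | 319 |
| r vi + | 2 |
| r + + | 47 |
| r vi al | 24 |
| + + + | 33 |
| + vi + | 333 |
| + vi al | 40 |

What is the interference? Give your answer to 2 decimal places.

0.42

The two rarest classes, r vi + and + + al, are the double crossovers. Comparing them with the parentals, only the r allele has switched, so r is the middle locus and the order is vi – r – al.
vi–r: (57 + 4)/800 = 0.0762; r–al: (87 + 4)/800 = 0.1138.
Expected DCO frequency = 0.0762 × 0.1138 ≈ 0.00867; observed = 4/800 ≈ 0.00500.
Coefficient of coincidence = 0.00500/0.00867 ≈ 0.58; interference = 1 − 0.58 = 0.42.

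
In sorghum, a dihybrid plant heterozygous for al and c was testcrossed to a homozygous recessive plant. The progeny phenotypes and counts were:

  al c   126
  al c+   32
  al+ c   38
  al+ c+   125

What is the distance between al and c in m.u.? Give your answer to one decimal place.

21.8 m.u.

The two most frequent classes, al+ c+ (125) and al c (126), are the parental types, so the F1 was al+ c+ / al c.
The recombinant classes are al+ c and al c+: 38 + 32 = 70.
Recombination frequency = 70/321 = 0.2181 ≈ 21.8%, i.e. 21.8 m.u.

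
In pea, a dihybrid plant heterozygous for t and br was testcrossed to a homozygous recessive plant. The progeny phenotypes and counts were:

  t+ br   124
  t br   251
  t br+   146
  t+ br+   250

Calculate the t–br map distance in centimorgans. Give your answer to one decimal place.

The two most frequent classes, t+ br+ (250) and t br (251), are the parental types, so the F1 was t+ br+ / t br.
The recombinant classes are t+ br and t br+: 124 + 146 = 270.
Recombination frequency = 270/771 = 0.3502 ≈ 35.0%, i.e. 35.0 centimorgans.

35.0 centimorgans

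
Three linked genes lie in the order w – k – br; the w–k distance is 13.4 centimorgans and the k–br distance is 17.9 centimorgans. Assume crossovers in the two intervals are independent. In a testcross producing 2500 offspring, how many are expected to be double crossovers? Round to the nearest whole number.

Map distances give recombination frequencies of 0.134 and 0.179 for the two intervals.
With no interference, expected double-crossover frequency = 0.134 × 0.179 = 0.02399.
Expected number = 0.02399 × 2500 = 59.97 ≈ 60.

60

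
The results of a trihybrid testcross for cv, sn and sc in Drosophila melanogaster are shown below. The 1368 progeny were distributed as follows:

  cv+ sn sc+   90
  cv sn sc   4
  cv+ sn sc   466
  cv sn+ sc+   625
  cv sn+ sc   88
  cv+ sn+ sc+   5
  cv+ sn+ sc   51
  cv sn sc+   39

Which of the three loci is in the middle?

cv

The two most frequent reciprocal classes, cv+ sn sc and cv sn+ sc+, are the parental types, so the F1 was cv+ sn sc / cv sn+ sc+.
The two rarest classes, cv sn sc and cv+ sn+ sc+, are the double crossovers. Comparing them with the parentals, only the cv allele has switched, so cv is the middle locus and the order is sc – cv – sn.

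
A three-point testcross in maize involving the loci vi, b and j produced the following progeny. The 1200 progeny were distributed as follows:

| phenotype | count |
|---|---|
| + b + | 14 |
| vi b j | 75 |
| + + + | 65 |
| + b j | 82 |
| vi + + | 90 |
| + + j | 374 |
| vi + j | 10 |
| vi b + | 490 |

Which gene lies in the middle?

vi

The two most frequent reciprocal classes, + + j and vi b +, are the parental types, so the F1 was + + j / vi b +.
The two rarest classes, vi + j and + b +, are the double crossovers. Comparing them with the parentals, only the vi allele has switched, so vi is the middle locus and the order is j – vi – b.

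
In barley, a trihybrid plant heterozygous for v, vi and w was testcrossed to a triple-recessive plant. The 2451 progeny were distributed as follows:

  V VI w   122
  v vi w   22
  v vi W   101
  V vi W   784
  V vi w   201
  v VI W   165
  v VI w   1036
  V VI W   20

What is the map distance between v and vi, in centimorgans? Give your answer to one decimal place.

The two most frequent reciprocal classes, V vi W and v VI w, are the parental types, so the F1 was V vi W / v VI w.
The two rarest classes, V VI W and v vi w, are the double crossovers. Comparing them with the parentals, only the vi allele has switched, so vi is the middle locus and the order is w – vi – v.
Crossovers in the vi–v interval produce the single-crossover classes v vi W and V VI w (101 + 122 = 223) plus the double crossovers (42).
RF(vi–v) = (223 + 42) / 2451 = 265/2451 = 0.1081 → 10.8 centimorgans.

10.8 centimorgans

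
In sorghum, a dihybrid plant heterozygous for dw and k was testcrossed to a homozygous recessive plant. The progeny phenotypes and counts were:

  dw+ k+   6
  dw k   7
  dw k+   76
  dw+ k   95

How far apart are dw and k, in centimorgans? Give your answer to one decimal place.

The two most frequent classes, dw+ k (95) and dw k+ (76), are the parental types, so the F1 was dw+ k / dw k+.
The recombinant classes are dw+ k+ and dw k: 6 + 7 = 13.
Recombination frequency = 13/184 = 0.0707 ≈ 7.1%, i.e. 7.1 centimorgans.

7.1 centimorgans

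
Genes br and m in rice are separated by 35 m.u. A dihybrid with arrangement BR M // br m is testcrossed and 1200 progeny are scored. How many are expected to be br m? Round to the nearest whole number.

390

A map distance of 35 m.u. corresponds to a recombination frequency of 0.350.
The F1 is BR M / br m, so br m is a parental gamete class with expected frequency (1 − r)/2 = 0.650/2 = 0.3250.
Expected number = 0.3250 × 1200 = 390.00 ≈ 390.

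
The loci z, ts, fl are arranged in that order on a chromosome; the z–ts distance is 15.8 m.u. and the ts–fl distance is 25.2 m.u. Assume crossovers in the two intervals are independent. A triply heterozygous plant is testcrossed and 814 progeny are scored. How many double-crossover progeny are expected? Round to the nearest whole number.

Map distances give recombination frequencies of 0.158 and 0.252 for the two intervals.
With no interference, expected double-crossover frequency = 0.158 × 0.252 = 0.03982.
Expected number = 0.03982 × 814 = 32.41 ≈ 32.

32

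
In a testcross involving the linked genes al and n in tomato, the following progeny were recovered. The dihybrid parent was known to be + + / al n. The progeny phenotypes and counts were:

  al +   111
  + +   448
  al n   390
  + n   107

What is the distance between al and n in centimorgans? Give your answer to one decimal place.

The recombinant classes are + n and al +: 107 + 111 = 218.
Recombination frequency = 218/1056 = 0.2064 ≈ 20.6%, i.e. 20.6 centimorgans.

20.6 centimorgans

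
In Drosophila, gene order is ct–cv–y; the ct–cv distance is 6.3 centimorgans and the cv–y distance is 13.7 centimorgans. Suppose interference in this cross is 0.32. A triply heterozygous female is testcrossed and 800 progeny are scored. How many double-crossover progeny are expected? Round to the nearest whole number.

5

Map distances give recombination frequencies of 0.063 and 0.137 for the two intervals.
With interference 0.32 (so coincidence = 0.68), expected double-crossover frequency = 0.063 × 0.137 × 0.68 = 0.00587.
Expected number = 0.00587 × 800 = 4.70 ≈ 5.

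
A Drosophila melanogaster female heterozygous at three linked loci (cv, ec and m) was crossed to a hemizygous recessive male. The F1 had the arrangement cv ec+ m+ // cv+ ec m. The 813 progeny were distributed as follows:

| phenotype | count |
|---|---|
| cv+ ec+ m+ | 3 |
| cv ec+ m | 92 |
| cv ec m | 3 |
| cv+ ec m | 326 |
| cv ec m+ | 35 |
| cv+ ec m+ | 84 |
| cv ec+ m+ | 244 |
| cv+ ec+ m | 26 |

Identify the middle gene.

cv

The two rarest classes, cv+ ec+ m+ and cv ec m, are the double crossovers. Comparing them with the parentals, only the cv allele has switched, so cv is the middle locus and the order is ec – cv – m.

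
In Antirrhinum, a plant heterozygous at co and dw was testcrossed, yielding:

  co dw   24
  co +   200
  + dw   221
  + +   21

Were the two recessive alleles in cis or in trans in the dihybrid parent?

The two most frequent classes are + dw (221) and co + (200); these are the parental (non-recombinant) types.
So the F1 carried + dw on one chromosome and co + on the other — the recessive alleles are on opposite chromosomes (trans / repulsion).

trans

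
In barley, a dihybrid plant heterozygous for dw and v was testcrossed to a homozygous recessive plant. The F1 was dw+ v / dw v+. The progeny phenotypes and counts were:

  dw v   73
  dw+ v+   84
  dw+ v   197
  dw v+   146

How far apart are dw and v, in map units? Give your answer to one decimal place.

The recombinant classes are dw+ v+ and dw v: 84 + 73 = 157.
Recombination frequency = 157/500 = 0.3140 ≈ 31.4%, i.e. 31.4 map units.

31.4 map units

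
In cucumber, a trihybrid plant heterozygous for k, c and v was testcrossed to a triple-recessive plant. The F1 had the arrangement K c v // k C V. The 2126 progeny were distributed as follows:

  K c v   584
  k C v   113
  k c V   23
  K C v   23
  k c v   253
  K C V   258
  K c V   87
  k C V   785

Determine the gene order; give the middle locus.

c

The two rarest classes, K C v and k c V, are the double crossovers. Comparing them with the parentals, only the c allele has switched, so c is the middle locus and the order is k – c – v.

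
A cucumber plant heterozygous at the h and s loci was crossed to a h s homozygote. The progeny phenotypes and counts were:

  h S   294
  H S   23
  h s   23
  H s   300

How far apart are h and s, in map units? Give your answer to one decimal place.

The two most frequent classes, H s (300) and h S (294), are the parental types, so the F1 was H s / h S.
The recombinant classes are H S and h s: 23 + 23 = 46.
Recombination frequency = 46/640 = 0.0719 ≈ 7.2%, i.e. 7.2 map units.

7.2 map units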